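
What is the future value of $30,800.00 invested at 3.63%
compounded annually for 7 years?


Formula: FV = P * (1 + r)^n
Substituting: FV = $30,800.00 * (1 + 0.0363)^7
Growth factor: (1.0363)^7 = 1.283508
FV = $30,800.00 * 1.283508 = $39,532.04

$39,532.04


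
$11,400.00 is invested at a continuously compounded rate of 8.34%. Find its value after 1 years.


Formula: FV = P * e^(r*t)
Exponent: r*t = 0.0834 * 1 = 0.0834
e^(0.0834) = 1.086977
FV = $11,400.00 * 1.086977 = $12,391.53

$12,391.53


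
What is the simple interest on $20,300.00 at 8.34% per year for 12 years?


Formula: I = P * r * t
Substituting: I = $20,300.00 * 0.0834 * 12
Step: I = $20,300.00 * 1.0008
I = $20,316.24

$20,316.24


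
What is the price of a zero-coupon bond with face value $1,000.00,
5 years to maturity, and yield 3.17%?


Formula: Price = FV / (1 + r)^n
Substituting: Price = $1,000.00 / (1 + 0.0317)^5
Discount factor: (1.0317)^5 = 1.168873
Price = $1,000.00 / 1.168873 = $855.53

$855.53


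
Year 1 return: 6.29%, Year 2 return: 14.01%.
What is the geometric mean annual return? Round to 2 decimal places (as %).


Formula: Geometric mean = ((1+r1)*(1+r2))^(1/2) - 1
Product: (1 + 0.0629) * (1 + 0.1401) = 1.0629 * 1.1401 = 1.211812
Square root: 1.211812^0.5 = 1.100823
Geometric mean = 1.100823 - 1 = 0.100823
As percentage: 10.08%

10.08%


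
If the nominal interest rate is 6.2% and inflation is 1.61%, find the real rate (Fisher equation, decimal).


Formula: (1 + r_real) = (1 + r_nom) / (1 + inflation)
Substituting: (1 + r_real) = 1.062 / 1.0161
(1 + r_real) = 1.045173
r_real = 1.045173 - 1 = 0.045173

0.045173


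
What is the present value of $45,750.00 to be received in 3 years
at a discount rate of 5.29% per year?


Formula: PV = FV / (1 + r)^n
Substituting: PV = $45,750.00 / (1 + 0.0529)^3
Discount factor: (1.0529)^3 = 1.167243
PV = $45,750.00 / 1.167243 = $39,194.91

$39,194.91


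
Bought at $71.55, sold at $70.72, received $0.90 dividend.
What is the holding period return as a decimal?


Formula: HPR = (P1 - P0 + D) / P0
Gain: $70.72 - $71.55 + $0.90 = $0.07
HPR = $0.07 / $71.55 = 0.001

0.001


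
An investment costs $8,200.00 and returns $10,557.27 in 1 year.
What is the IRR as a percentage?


Formula: IRR = C1/C0 - 1
Substituting: IRR = $10,557.27 / $8,200.00 - 1
Ratio: 1.287472 - 1 = 0.287472
IRR = 28.7472%

28.7472%


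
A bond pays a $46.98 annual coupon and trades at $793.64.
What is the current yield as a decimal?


Formula: Current yield = annual coupon / price
Substituting: CY = $46.98 / $793.64
CY = 0.059196

0.059196


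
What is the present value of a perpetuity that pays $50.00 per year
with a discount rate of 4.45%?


Formula: PV = C / r
Substituting: PV = $50.00 / 0.0445
PV = $1,123.60

$1,123.60


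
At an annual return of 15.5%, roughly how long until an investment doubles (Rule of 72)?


Formula: Years ≈ 72 / r
Substituting: Years ≈ 72 / 15.5
Years ≈ 4.6

4.6 years


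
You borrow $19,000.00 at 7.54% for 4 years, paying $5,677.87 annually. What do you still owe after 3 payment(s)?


Formula: Balance = PV*(1+r)^k - PMT*((1+r)^k - 1)/r
Growth: (1 + 0.0754)^3 = 1.243684
Accumulated factor: ((1+r)^k - 1)/r = 3.231885
Balance = $19,000.00 * 1.243684 - $5,677.87 * 3.231885
Balance = $5,279.77

$5,279.77


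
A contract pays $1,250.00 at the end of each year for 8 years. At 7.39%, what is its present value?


Formula: PV = PMT * (1 - (1+r)^(-n)) / r
Discount factor: (1 + 0.0739)^(-8) = 0.565313
Bracket: 1 - 0.565313 = 0.434687
PV = $1,250.00 * 0.434687 / 0.0739 = $7,352.62

$7,352.62


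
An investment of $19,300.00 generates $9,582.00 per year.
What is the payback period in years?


Formula: Payback = investment / annual cash flow
Substituting: Payback = $19,300.00 / $9,582.00
Payback = 2.0142 years

2.0142 years


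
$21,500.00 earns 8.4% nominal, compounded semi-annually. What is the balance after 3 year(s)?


Formula: FV = P * (1 + r/m)^(m*t)
Period rate: r/m = 0.084 / 2 = 0.042
Total periods: m*t = 2 * 3 = 6
Growth factor: (1 + 0.042)^6 = 1.279989
FV = $21,500.00 * 1.279989 = $27,519.77

$27,519.77


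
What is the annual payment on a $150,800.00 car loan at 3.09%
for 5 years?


Formula: PMT = PV * r / (1 - (1+r)^(-n))
Denominator: 1 - (1 + 0.0309)^(-5) = 0.14115
Numerator: $150,800.00 * 0.0309 = 4659.72
PMT = 4659.72 / 0.14115 = $33,012.53

$33,012.53


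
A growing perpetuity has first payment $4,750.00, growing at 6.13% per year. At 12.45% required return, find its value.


Formula: PV = C / (r - g)
Spread: r - g = 0.1245 - 0.0613 = 0.0632
Substituting: PV = $4,750.00 / 0.0632
PV = $75,158.23

$75,158.23


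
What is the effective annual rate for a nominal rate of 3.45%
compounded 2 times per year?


Formula: EAR = (1 + r/m)^m - 1
Period rate: r/m = 0.0345 / 2 = 0.01725
Compounding: (1 + 0.01725)^2 = 1.034798
EAR = 1.034798 - 1 = 0.034798

0.034798


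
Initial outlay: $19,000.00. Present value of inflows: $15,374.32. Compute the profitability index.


Formula: PI = PV(cash flows) / initial investment
Substituting: PI = $15,374.32 / $19,000.00
PI = 0.8092

0.8092


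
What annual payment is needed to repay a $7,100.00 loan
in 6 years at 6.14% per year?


Formula: PMT = PV * r / (1 - (1+r)^(-n))
Denominator: 1 - (1 + 0.0614)^(-6) = 0.3006
Numerator: $7,100.00 * 0.0614 = 435.94
PMT = 435.94 / 0.3006 = $1,450.23

$1,450.23


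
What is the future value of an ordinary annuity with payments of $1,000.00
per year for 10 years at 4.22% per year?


Formula: FV = PMT * ((1+r)^n - 1) / r
Growth factor: (1 + 0.0422)^10 = 1.511857
Numerator: 1.511857 - 1 = 0.511857
FV = $1,000.00 * 0.511857 / 0.0422 = $12,129.31

$12,129.31


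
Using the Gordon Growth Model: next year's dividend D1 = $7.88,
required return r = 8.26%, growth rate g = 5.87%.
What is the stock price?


Formula: P = D1 / (r - g)
Spread: r - g = 0.0826 - 0.0587 = 0.0239
Substituting: P = $7.88 / 0.0239
P = $329.71

$329.71


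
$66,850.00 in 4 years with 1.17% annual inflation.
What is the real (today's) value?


Formula: Real value = nominal / (1 + inflation)^years
Price level: (1 + 0.0117)^4 = 1.047628
Real value = $66,850.00 / 1.047628 = $63,810.83

$63,810.83


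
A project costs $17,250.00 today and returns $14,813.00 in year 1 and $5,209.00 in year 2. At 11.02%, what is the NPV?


Formula: NPV = C0 + C1/(1+r) + C2/(1+r)^2
Discount C1: $14,813.00 / (1 + 0.1102) = $13,342.64
Discount C2: $5,209.00 / (1 + 0.1102)^2 = $4,226.22
NPV = -$17,250.00 + $13,342.64 + $4,226.22 = $318.86

$318.86


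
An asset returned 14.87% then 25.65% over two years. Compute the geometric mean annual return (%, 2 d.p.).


Formula: Geometric mean = ((1+r1)*(1+r2))^(1/2) - 1
Product: (1 + 0.1487) * (1 + 0.2565) = 1.1487 * 1.2565 = 1.443342
Square root: 1.443342^0.5 = 1.201392
Geometric mean = 1.201392 - 1 = 0.201392
As percentage: 20.14%

20.14%


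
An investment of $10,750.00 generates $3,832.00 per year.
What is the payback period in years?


Formula: Payback = investment / annual cash flow
Substituting: Payback = $10,750.00 / $3,832.00
Payback = 2.8053 years

2.8053 years


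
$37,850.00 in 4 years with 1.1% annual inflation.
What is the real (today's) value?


Formula: Real value = nominal / (1 + inflation)^years
Price level: (1 + 0.011)^4 = 1.044731
Real value = $37,850.00 / 1.044731 = $36,229.41

$36,229.41


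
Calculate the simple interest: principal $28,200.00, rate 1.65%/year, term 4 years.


Formula: I = P * r * t
Substituting: I = $28,200.00 * 0.0165 * 4
Step: I = $28,200.00 * 0.066
I = $1,861.20

$1,861.20


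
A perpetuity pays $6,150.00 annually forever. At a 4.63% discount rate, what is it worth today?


Formula: PV = C / r
Substituting: PV = $6,150.00 / 0.0463
PV = $132,829.37

$132,829.37


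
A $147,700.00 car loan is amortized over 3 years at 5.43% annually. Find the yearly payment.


Formula: PMT = PV * r / (1 - (1+r)^(-n))
Denominator: 1 - (1 + 0.0543)^(-3) = 0.146689
Numerator: $147,700.00 * 0.0543 = 8020.11
PMT = 8020.11 / 0.146689 = $54,674.27

$54,674.27


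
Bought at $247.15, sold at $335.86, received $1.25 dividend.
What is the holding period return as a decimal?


Formula: HPR = (P1 - P0 + D) / P0
Gain: $335.86 - $247.15 + $1.25 = $89.96
HPR = $89.96 / $247.15 = 0.364

0.364


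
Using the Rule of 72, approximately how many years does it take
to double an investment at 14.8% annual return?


Formula: Years ≈ 72 / r
Substituting: Years ≈ 72 / 14.8
Years ≈ 4.9

4.9 years


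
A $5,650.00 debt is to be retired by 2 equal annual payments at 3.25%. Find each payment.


Formula: PMT = PV * r / (1 - (1+r)^(-n))
Denominator: 1 - (1 + 0.0325)^(-2) = 0.061963
Numerator: $5,650.00 * 0.0325 = 183.625
PMT = 183.625 / 0.061963 = $2,963.45

$2,963.45


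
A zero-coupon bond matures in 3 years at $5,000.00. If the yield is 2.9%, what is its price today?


Formula: Price = FV / (1 + r)^n
Substituting: Price = $5,000.00 / (1 + 0.029)^3
Discount factor: (1.029)^3 = 1.089547
Price = $5,000.00 / 1.089547 = $4,589.06

$4,589.06


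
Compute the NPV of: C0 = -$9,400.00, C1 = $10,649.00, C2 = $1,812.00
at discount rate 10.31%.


Formula: NPV = C0 + C1/(1+r) + C2/(1+r)^2
Discount C1: $10,649.00 / (1 + 0.1031) = $9,653.70
Discount C2: $1,812.00 / (1 + 0.1031)^2 = $1,489.12
NPV = -$9,400.00 + $9,653.70 + $1,489.12 = $1,742.82

$1,742.82


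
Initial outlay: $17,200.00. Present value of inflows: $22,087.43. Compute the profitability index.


Formula: PI = PV(cash flows) / initial investment
Substituting: PI = $22,087.43 / $17,200.00
PI = 1.2842

1.2842


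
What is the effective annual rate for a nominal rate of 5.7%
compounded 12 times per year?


Formula: EAR = (1 + r/m)^m - 1
Period rate: r/m = 0.057 / 12 = 0.00475
Compounding: (1 + 0.00475)^12 = 1.058513
EAR = 1.058513 - 1 = 0.058513

0.058513


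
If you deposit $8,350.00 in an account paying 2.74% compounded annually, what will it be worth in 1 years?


Formula: FV = P * (1 + r)^n
Substituting: FV = $8,350.00 * (1 + 0.0274)^1
Growth factor: (1.0274)^1 = 1.0274
FV = $8,350.00 * 1.0274 = $8,578.79

$8,578.79


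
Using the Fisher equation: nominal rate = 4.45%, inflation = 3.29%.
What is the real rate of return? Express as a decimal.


Formula: (1 + r_real) = (1 + r_nom) / (1 + inflation)
Substituting: (1 + r_real) = 1.0445 / 1.0329
(1 + r_real) = 1.011231
r_real = 1.011231 - 1 = 0.011231

0.011231


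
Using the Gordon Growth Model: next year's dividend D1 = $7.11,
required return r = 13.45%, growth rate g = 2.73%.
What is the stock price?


Formula: P = D1 / (r - g)
Spread: r - g = 0.1345 - 0.0273 = 0.1072
Substituting: P = $7.11 / 0.1072
P = $66.32

$66.32


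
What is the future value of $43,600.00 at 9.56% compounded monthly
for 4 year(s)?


Formula: FV = P * (1 + r/m)^(m*t)
Period rate: r/m = 0.0956 / 12 = 0.007967
Total periods: m*t = 12 * 4 = 48
Growth factor: (1 + 0.007967)^48 = 1.463579
FV = $43,600.00 * 1.463579 = $63,812.05

$63,812.05


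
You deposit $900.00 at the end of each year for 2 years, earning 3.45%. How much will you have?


Formula: FV = PMT * ((1+r)^n - 1) / r
Growth factor: (1 + 0.0345)^2 = 1.07019
Numerator: 1.07019 - 1 = 0.07019
FV = $900.00 * 0.07019 / 0.0345 = $1,831.05

$1,831.05


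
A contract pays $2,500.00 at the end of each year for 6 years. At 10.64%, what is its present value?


Formula: PV = PMT * (1 - (1+r)^(-n)) / r
Discount factor: (1 + 0.1064)^(-6) = 0.545164
Bracket: 1 - 0.545164 = 0.454836
PV = $2,500.00 * 0.454836 / 0.1064 = $10,686.94

$10,686.94


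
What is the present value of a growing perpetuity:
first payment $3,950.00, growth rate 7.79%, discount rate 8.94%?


Formula: PV = C / (r - g)
Spread: r - g = 0.0894 - 0.0779 = 0.0115
Substituting: PV = $3,950.00 / 0.0115
PV = $343,478.26

$343,478.26


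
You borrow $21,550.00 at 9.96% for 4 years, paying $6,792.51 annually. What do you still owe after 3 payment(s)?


Formula: Balance = PV*(1+r)^k - PMT*((1+r)^k - 1)/r
Growth: (1 + 0.0996)^3 = 1.329549
Accumulated factor: ((1+r)^k - 1)/r = 3.30872
Balance = $21,550.00 * 1.329549 - $6,792.51 * 3.30872
Balance = $6,177.26

$6,177.26


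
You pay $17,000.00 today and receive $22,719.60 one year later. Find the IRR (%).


Formula: IRR = C1/C0 - 1
Substituting: IRR = $22,719.60 / $17,000.00 - 1
Ratio: 1.336447 - 1 = 0.336447
IRR = 33.6447%

33.6447%


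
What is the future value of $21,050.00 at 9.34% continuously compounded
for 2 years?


Formula: FV = P * e^(r*t)
Exponent: r*t = 0.0934 * 2 = 0.1868
e^(0.1868) = 1.205386
FV = $21,050.00 * 1.205386 = $25,373.38

$25,373.38


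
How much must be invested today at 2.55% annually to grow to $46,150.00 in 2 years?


Formula: PV = FV / (1 + r)^n
Substituting: PV = $46,150.00 / (1 + 0.0255)^2
Discount factor: (1.0255)^2 = 1.05165
PV = $46,150.00 / 1.05165 = $43,883.41

$43,883.41


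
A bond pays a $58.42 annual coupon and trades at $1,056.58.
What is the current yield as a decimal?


Formula: Current yield = annual coupon / price
Substituting: CY = $58.42 / $1,056.58
CY = 0.055292

0.055292


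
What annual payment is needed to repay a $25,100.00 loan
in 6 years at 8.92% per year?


Formula: PMT = PV * r / (1 - (1+r)^(-n))
Denominator: 1 - (1 + 0.0892)^(-6) = 0.4011
Numerator: $25,100.00 * 0.0892 = 2238.92
PMT = 2238.92 / 0.4011 = $5,581.95

$5,581.95


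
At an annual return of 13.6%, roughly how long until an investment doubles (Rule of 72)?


Formula: Years ≈ 72 / r
Substituting: Years ≈ 72 / 13.6
Years ≈ 5.3

5.3 years


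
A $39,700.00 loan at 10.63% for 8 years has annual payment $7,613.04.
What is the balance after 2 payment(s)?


Formula: Balance = PV*(1+r)^k - PMT*((1+r)^k - 1)/r
Growth: (1 + 0.1063)^2 = 1.2239
Accumulated factor: ((1+r)^k - 1)/r = 2.1063
Balance = $39,700.00 * 1.2239 - $7,613.04 * 2.1063
Balance = $32,553.47

$32,553.47


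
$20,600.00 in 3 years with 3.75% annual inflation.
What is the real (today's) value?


Formula: Real value = nominal / (1 + inflation)^years
Price level: (1 + 0.0375)^3 = 1.116771
Real value = $20,600.00 / 1.116771 = $18,446.03

$18,446.03


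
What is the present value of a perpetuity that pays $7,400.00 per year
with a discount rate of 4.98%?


Formula: PV = C / r
Substituting: PV = $7,400.00 / 0.0498
PV = $148,594.38

$148,594.38


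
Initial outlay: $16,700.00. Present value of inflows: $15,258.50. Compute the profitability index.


Formula: PI = PV(cash flows) / initial investment
Substituting: PI = $15,258.50 / $16,700.00
PI = 0.9137

0.9137


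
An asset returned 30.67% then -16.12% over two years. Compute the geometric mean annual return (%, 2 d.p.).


Formula: Geometric mean = ((1+r1)*(1+r2))^(1/2) - 1
Product: (1 + 0.3067) * (1 + -0.1612) = 1.3067 * 0.8388 = 1.09606
Square root: 1.09606^0.5 = 1.046929
Geometric mean = 1.046929 - 1 = 0.046929
As percentage: 4.69%

4.69%


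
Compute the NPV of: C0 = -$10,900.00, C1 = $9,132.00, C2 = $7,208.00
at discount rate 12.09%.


Formula: NPV = C0 + C1/(1+r) + C2/(1+r)^2
Discount C1: $9,132.00 / (1 + 0.1209) = $8,147.02
Discount C2: $7,208.00 / (1 + 0.1209)^2 = $5,736.95
NPV = -$10,900.00 + $8,147.02 + $5,736.95 = $2,983.97

$2,983.97


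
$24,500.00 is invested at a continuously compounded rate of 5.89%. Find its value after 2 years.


Formula: FV = P * e^(r*t)
Exponent: r*t = 0.0589 * 2 = 0.1178
e^(0.1178) = 1.125019
FV = $24,500.00 * 1.125019 = $27,562.97

$27,562.97


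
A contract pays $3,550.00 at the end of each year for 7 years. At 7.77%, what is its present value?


Formula: PV = PMT * (1 - (1+r)^(-n)) / r
Discount factor: (1 + 0.0777)^(-7) = 0.592263
Bracket: 1 - 0.592263 = 0.407737
PV = $3,550.00 * 0.407737 / 0.0777 = $18,628.90

$18,628.90


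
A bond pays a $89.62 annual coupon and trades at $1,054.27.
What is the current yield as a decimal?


Formula: Current yield = annual coupon / price
Substituting: CY = $89.62 / $1,054.27
CY = 0.085007

0.085007


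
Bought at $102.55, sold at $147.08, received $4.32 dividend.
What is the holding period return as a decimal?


Formula: HPR = (P1 - P0 + D) / P0
Gain: $147.08 - $102.55 + $4.32 = $48.85
HPR = $48.85 / $102.55 = 0.4764

0.4764


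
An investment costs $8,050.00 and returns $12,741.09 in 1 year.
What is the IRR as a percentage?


Formula: IRR = C1/C0 - 1
Substituting: IRR = $12,741.09 / $8,050.00 - 1
Ratio: 1.582744 - 1 = 0.582744
IRR = 58.2744%

58.2744%


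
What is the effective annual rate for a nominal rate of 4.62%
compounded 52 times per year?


Formula: EAR = (1 + r/m)^m - 1
Period rate: r/m = 0.0462 / 52 = 0.000888
Compounding: (1 + 0.000888)^52 = 1.047262
EAR = 1.047262 - 1 = 0.047262

0.047262


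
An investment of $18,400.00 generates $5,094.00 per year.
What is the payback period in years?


Formula: Payback = investment / annual cash flow
Substituting: Payback = $18,400.00 / $5,094.00
Payback = 3.6121 years

3.6121 years


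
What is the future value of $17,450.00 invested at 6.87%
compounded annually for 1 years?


Formula: FV = P * (1 + r)^n
Substituting: FV = $17,450.00 * (1 + 0.0687)^1
Growth factor: (1.0687)^1 = 1.0687
FV = $17,450.00 * 1.0687 = $18,648.82

$18,648.82


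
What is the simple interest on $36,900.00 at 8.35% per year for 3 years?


Formula: I = P * r * t
Substituting: I = $36,900.00 * 0.0835 * 3
Step: I = $36,900.00 * 0.2505
I = $9,243.45

$9,243.45


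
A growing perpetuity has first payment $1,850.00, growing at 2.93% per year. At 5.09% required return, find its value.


Formula: PV = C / (r - g)
Spread: r - g = 0.0509 - 0.0293 = 0.0216
Substituting: PV = $1,850.00 / 0.0216
PV = $85,648.15

$85,648.15


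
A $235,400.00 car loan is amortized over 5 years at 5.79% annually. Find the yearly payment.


Formula: PMT = PV * r / (1 - (1+r)^(-n))
Denominator: 1 - (1 + 0.0579)^(-5) = 0.245296
Numerator: $235,400.00 * 0.0579 = 13629.66
PMT = 13629.66 / 0.245296 = $55,564.24

$55,564.24


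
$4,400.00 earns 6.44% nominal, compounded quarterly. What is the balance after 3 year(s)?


Formula: FV = P * (1 + r/m)^(m*t)
Period rate: r/m = 0.0644 / 4 = 0.0161
Total periods: m*t = 4 * 3 = 12
Growth factor: (1 + 0.0161)^12 = 1.21126
FV = $4,400.00 * 1.21126 = $5,329.54

$5,329.54


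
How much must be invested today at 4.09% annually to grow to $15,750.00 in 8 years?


Formula: PV = FV / (1 + r)^n
Substituting: PV = $15,750.00 / (1 + 0.0409)^8
Discount factor: (1.0409)^8 = 1.378073
PV = $15,750.00 / 1.378073 = $11,429.01

$11,429.01


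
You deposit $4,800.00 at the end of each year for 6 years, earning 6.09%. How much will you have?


Formula: FV = PMT * ((1+r)^n - 1) / r
Growth factor: (1 + 0.0609)^6 = 1.425761
Numerator: 1.425761 - 1 = 0.425761
FV = $4,800.00 * 0.425761 / 0.0609 = $33,557.51

$33,557.51


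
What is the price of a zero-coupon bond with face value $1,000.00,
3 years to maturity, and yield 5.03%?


Formula: Price = FV / (1 + r)^n
Substituting: Price = $1,000.00 / (1 + 0.0503)^3
Discount factor: (1.0503)^3 = 1.158618
Price = $1,000.00 / 1.158618 = $863.10

$863.10


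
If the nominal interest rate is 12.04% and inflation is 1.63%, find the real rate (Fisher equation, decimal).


Formula: (1 + r_real) = (1 + r_nom) / (1 + inflation)
Substituting: (1 + r_real) = 1.1204 / 1.0163
(1 + r_real) = 1.10243
r_real = 1.10243 - 1 = 0.10243

0.10243


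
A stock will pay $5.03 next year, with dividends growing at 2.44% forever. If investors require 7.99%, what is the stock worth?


Formula: P = D1 / (r - g)
Spread: r - g = 0.0799 - 0.0244 = 0.0555
Substituting: P = $5.03 / 0.0555
P = $90.63

$90.63


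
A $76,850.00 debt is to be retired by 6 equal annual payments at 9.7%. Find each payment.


Formula: PMT = PV * r / (1 - (1+r)^(-n))
Denominator: 1 - (1 + 0.097)^(-6) = 0.4262
Numerator: $76,850.00 * 0.097 = 7454.45
PMT = 7454.45 / 0.4262 = $17,490.48

$17,490.48


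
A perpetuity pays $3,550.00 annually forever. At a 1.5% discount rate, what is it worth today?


Formula: PV = C / r
Substituting: PV = $3,550.00 / 0.015
PV = $236,666.67

$236,666.67


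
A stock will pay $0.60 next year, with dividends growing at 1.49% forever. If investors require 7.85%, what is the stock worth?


Formula: P = D1 / (r - g)
Spread: r - g = 0.0785 - 0.0149 = 0.0636
Substituting: P = $0.60 / 0.0636
P = $9.43

$9.43


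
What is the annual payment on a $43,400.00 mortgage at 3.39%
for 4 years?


Formula: PMT = PV * r / (1 - (1+r)^(-n))
Denominator: 1 - (1 + 0.0339)^(-4) = 0.124843
Numerator: $43,400.00 * 0.0339 = 1471.26
PMT = 1471.26 / 0.124843 = $11,784.86

$11,784.86


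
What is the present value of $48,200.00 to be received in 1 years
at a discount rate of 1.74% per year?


Formula: PV = FV / (1 + r)^n
Substituting: PV = $48,200.00 / (1 + 0.0174)^1
Discount factor: (1.0174)^1 = 1.0174
PV = $48,200.00 / 1.0174 = $47,375.66

$47,375.66


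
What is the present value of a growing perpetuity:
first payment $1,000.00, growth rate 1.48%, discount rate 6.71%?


Formula: PV = C / (r - g)
Spread: r - g = 0.0671 - 0.0148 = 0.0523
Substituting: PV = $1,000.00 / 0.0523
PV = $19,120.46

$19,120.46


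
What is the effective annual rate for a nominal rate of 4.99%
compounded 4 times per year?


Formula: EAR = (1 + r/m)^m - 1
Period rate: r/m = 0.0499 / 4 = 0.012475
Compounding: (1 + 0.012475)^4 = 1.050842
EAR = 1.050842 - 1 = 0.050842

0.050842


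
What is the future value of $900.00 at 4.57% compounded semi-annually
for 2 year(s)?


Formula: FV = P * (1 + r/m)^(m*t)
Period rate: r/m = 0.0457 / 2 = 0.02285
Total periods: m*t = 2 * 2 = 4
Growth factor: (1 + 0.02285)^4 = 1.094581
FV = $900.00 * 1.094581 = $985.12

$985.12


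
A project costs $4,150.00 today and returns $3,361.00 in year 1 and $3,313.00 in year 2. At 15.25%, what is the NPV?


Formula: NPV = C0 + C1/(1+r) + C2/(1+r)^2
Discount C1: $3,361.00 / (1 + 0.1525) = $2,916.27
Discount C2: $3,313.00 / (1 + 0.1525)^2 = $2,494.25
NPV = -$4,150.00 + $2,916.27 + $2,494.25 = $1,260.52

$1,260.52


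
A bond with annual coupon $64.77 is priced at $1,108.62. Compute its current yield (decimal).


Formula: Current yield = annual coupon / price
Substituting: CY = $64.77 / $1,108.62
CY = 0.058424

0.058424


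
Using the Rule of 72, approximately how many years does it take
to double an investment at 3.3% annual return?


Formula: Years ≈ 72 / r
Substituting: Years ≈ 72 / 3.3
Years ≈ 21.8

21.8 years


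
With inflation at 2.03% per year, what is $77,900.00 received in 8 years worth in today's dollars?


Formula: Real value = nominal / (1 + inflation)^years
Price level: (1 + 0.0203)^8 = 1.174419
Real value = $77,900.00 / 1.174419 = $66,330.67

$66,330.67


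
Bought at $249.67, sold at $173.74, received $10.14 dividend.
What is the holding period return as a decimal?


Formula: HPR = (P1 - P0 + D) / P0
Gain: $173.74 - $249.67 + $10.14 = -$65.79
HPR = -$65.79 / $249.67 = -0.2635

-0.2635


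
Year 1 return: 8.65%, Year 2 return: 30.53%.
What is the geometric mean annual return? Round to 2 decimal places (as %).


Formula: Geometric mean = ((1+r1)*(1+r2))^(1/2) - 1
Product: (1 + 0.0865) * (1 + 0.3053) = 1.0865 * 1.3053 = 1.418208
Square root: 1.418208^0.5 = 1.190886
Geometric mean = 1.190886 - 1 = 0.190886
As percentage: 19.09%

19.09%


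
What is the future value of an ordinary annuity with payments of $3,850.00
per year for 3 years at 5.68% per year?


Formula: FV = PMT * ((1+r)^n - 1) / r
Growth factor: (1 + 0.0568)^3 = 1.180262
Numerator: 1.180262 - 1 = 0.180262
FV = $3,850.00 * 0.180262 / 0.0568 = $12,218.46

$12,218.46


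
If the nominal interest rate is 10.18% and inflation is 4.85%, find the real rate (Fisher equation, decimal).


Formula: (1 + r_real) = (1 + r_nom) / (1 + inflation)
Substituting: (1 + r_real) = 1.1018 / 1.0485
(1 + r_real) = 1.050835
r_real = 1.050835 - 1 = 0.050835

0.050835


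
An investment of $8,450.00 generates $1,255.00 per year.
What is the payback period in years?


Formula: Payback = investment / annual cash flow
Substituting: Payback = $8,450.00 / $1,255.00
Payback = 6.7331 years

6.7331 years


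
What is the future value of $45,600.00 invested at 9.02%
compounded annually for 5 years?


Formula: FV = P * (1 + r)^n
Substituting: FV = $45,600.00 * (1 + 0.0902)^5
Growth factor: (1.0902)^5 = 1.540036
FV = $45,600.00 * 1.540036 = $70,225.64

$70,225.64


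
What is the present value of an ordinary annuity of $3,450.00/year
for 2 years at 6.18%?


Formula: PV = PMT * (1 - (1+r)^(-n)) / r
Discount factor: (1 + 0.0618)^(-2) = 0.886981
Bracket: 1 - 0.886981 = 0.113019
PV = $3,450.00 * 0.113019 / 0.0618 = $6,309.29

$6,309.29


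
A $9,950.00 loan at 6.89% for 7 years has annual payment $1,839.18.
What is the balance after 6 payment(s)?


Formula: Balance = PV*(1+r)^k - PMT*((1+r)^k - 1)/r
Growth: (1 + 0.0689)^6 = 1.491497
Accumulated factor: ((1+r)^k - 1)/r = 7.133487
Balance = $9,950.00 * 1.491497 - $1,839.18 * 7.133487
Balance = $1,720.63

$1,720.63


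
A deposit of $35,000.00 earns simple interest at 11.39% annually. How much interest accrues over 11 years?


Formula: I = P * r * t
Substituting: I = $35,000.00 * 0.1139 * 11
Step: I = $35,000.00 * 1.2529
I = $43,851.50

$43,851.50


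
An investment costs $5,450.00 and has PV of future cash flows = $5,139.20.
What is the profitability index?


Formula: PI = PV(cash flows) / initial investment
Substituting: PI = $5,139.20 / $5,450.00
PI = 0.943

0.943


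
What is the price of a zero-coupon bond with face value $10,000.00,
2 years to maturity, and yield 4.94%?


Formula: Price = FV / (1 + r)^n
Substituting: Price = $10,000.00 / (1 + 0.0494)^2
Discount factor: (1.0494)^2 = 1.10124
Price = $10,000.00 / 1.10124 = $9,080.67

$9,080.67


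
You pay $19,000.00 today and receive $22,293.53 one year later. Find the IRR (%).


Formula: IRR = C1/C0 - 1
Substituting: IRR = $22,293.53 / $19,000.00 - 1
Ratio: 1.173344 - 1 = 0.173344
IRR = 17.3344%

17.3344%


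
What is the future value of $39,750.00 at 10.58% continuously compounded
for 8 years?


Formula: FV = P * e^(r*t)
Exponent: r*t = 0.1058 * 8 = 0.8464
e^(0.8464) = 2.331239
FV = $39,750.00 * 2.331239 = $92,666.76

$92,666.76


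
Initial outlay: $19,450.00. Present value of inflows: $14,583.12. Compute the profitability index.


Formula: PI = PV(cash flows) / initial investment
Substituting: PI = $14,583.12 / $19,450.00
PI = 0.7498

0.7498


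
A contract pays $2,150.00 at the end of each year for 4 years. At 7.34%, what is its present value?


Formula: PV = PMT * (1 - (1+r)^(-n)) / r
Discount factor: (1 + 0.0734)^(-4) = 0.753275
Bracket: 1 - 0.753275 = 0.246725
PV = $2,150.00 * 0.246725 / 0.0734 = $7,226.95

$7,226.95


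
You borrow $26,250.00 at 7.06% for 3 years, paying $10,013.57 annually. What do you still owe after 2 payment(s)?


Formula: Balance = PV*(1+r)^k - PMT*((1+r)^k - 1)/r
Growth: (1 + 0.0706)^2 = 1.146184
Accumulated factor: ((1+r)^k - 1)/r = 2.0706
Balance = $26,250.00 * 1.146184 - $10,013.57 * 2.0706
Balance = $9,353.24

$9,353.24


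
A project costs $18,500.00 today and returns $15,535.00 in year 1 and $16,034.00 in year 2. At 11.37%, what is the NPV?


Formula: NPV = C0 + C1/(1+r) + C2/(1+r)^2
Discount C1: $15,535.00 / (1 + 0.1137) = $13,949.00
Discount C2: $16,034.00 / (1 + 0.1137)^2 = $12,927.23
NPV = -$18,500.00 + $13,949.00 + $12,927.23 = $8,376.23

$8,376.23


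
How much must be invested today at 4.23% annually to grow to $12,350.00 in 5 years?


Formula: PV = FV / (1 + r)^n
Substituting: PV = $12,350.00 / (1 + 0.0423)^5
Discount factor: (1.0423)^5 = 1.230166
PV = $12,350.00 / 1.230166 = $10,039.30

$10,039.30


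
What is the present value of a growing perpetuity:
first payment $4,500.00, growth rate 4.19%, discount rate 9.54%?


Formula: PV = C / (r - g)
Spread: r - g = 0.0954 - 0.0419 = 0.0535
Substituting: PV = $4,500.00 / 0.0535
PV = $84,112.15

$84,112.15


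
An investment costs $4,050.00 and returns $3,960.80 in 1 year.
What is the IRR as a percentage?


Formula: IRR = C1/C0 - 1
Substituting: IRR = $3,960.80 / $4,050.00 - 1
Ratio: 0.977975 - 1 = -0.022025
IRR = -2.2025%

-2.2025%


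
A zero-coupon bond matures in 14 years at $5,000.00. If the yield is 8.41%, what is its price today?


Formula: Price = FV / (1 + r)^n
Substituting: Price = $5,000.00 / (1 + 0.0841)^14
Discount factor: (1.0841)^14 = 3.097211
Price = $5,000.00 / 3.097211 = $1,614.36

$1,614.36


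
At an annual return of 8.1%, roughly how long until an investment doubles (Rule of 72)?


Formula: Years ≈ 72 / r
Substituting: Years ≈ 72 / 8.1
Years ≈ 8.9

8.9 years


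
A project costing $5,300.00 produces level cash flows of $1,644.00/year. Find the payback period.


Formula: Payback = investment / annual cash flow
Substituting: Payback = $5,300.00 / $1,644.00
Payback = 3.2238 years

3.2238 years


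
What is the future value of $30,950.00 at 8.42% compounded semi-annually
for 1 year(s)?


Formula: FV = P * (1 + r/m)^(m*t)
Period rate: r/m = 0.0842 / 2 = 0.0421
Total periods: m*t = 2 * 1 = 2
Growth factor: (1 + 0.0421)^2 = 1.085972
FV = $30,950.00 * 1.085972 = $33,610.85

$33,610.85


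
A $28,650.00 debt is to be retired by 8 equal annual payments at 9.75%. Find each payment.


Formula: PMT = PV * r / (1 - (1+r)^(-n))
Denominator: 1 - (1 + 0.0975)^(-8) = 0.524923
Numerator: $28,650.00 * 0.0975 = 2793.375
PMT = 2793.375 / 0.524923 = $5,321.49

$5,321.49


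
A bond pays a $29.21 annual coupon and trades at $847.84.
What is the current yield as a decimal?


Formula: Current yield = annual coupon / price
Substituting: CY = $29.21 / $847.84
CY = 0.034452

0.034452


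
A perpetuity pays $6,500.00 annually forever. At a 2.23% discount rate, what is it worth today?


Formula: PV = C / r
Substituting: PV = $6,500.00 / 0.0223
PV = $291,479.82

$291,479.82


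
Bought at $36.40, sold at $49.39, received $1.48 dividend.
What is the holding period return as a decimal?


Formula: HPR = (P1 - P0 + D) / P0
Gain: $49.39 - $36.40 + $1.48 = $14.47
HPR = $14.47 / $36.40 = 0.3975

0.3975


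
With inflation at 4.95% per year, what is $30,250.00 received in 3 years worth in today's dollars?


Formula: Real value = nominal / (1 + inflation)^years
Price level: (1 + 0.0495)^3 = 1.155972
Real value = $30,250.00 / 1.155972 = $26,168.45

$26,168.45


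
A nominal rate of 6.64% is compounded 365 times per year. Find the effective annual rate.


Formula: EAR = (1 + r/m)^m - 1
Period rate: r/m = 0.0664 / 365 = 0.000182
Compounding: (1 + 0.000182)^365 = 1.068648
EAR = 1.068648 - 1 = 0.068648

0.068648


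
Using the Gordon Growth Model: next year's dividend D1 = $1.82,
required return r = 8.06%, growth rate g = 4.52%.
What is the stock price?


Formula: P = D1 / (r - g)
Spread: r - g = 0.0806 - 0.0452 = 0.0354
Substituting: P = $1.82 / 0.0354
P = $51.41

$51.41


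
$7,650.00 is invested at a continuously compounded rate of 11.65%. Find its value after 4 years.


Formula: FV = P * e^(r*t)
Exponent: r*t = 0.1165 * 4 = 0.466
e^(0.466) = 1.593607
FV = $7,650.00 * 1.593607 = $12,191.09

$12,191.09


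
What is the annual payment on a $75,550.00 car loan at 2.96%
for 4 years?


Formula: PMT = PV * r / (1 - (1+r)^(-n))
Denominator: 1 - (1 + 0.0296)^(-4) = 0.110131
Numerator: $75,550.00 * 0.0296 = 2236.28
PMT = 2236.28 / 0.110131 = $20,305.56

$20,305.56


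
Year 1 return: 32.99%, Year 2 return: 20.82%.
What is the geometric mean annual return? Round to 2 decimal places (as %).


Formula: Geometric mean = ((1+r1)*(1+r2))^(1/2) - 1
Product: (1 + 0.3299) * (1 + 0.2082) = 1.3299 * 1.2082 = 1.606785
Square root: 1.606785^0.5 = 1.26759
Geometric mean = 1.26759 - 1 = 0.26759
As percentage: 26.76%

26.76%


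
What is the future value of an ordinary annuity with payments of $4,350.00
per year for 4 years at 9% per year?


Formula: FV = PMT * ((1+r)^n - 1) / r
Growth factor: (1 + 0.09)^4 = 1.411582
Numerator: 1.411582 - 1 = 0.411582
FV = $4,350.00 * 0.411582 / 0.09 = $19,893.11

$19,893.11


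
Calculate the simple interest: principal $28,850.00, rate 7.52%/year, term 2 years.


Formula: I = P * r * t
Substituting: I = $28,850.00 * 0.0752 * 2
Step: I = $28,850.00 * 0.1504
I = $4,339.04

$4,339.04


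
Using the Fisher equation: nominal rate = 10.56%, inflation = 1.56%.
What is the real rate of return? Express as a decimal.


Formula: (1 + r_real) = (1 + r_nom) / (1 + inflation)
Substituting: (1 + r_real) = 1.1056 / 1.0156
(1 + r_real) = 1.088618
r_real = 1.088618 - 1 = 0.088618

0.088618


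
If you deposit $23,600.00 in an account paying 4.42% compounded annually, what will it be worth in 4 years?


Formula: FV = P * (1 + r)^n
Substituting: FV = $23,600.00 * (1 + 0.0442)^4
Growth factor: (1.0442)^4 = 1.188871
FV = $23,600.00 * 1.188871 = $28,057.36

$28,057.36


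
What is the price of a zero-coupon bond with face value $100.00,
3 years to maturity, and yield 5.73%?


Formula: Price = FV / (1 + r)^n
Substituting: Price = $100.00 / (1 + 0.0573)^3
Discount factor: (1.0573)^3 = 1.181938
Price = $100.00 / 1.181938 = $84.61

$84.61


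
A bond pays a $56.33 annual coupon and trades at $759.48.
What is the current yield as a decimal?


Formula: Current yield = annual coupon / price
Substituting: CY = $56.33 / $759.48
CY = 0.074169

0.074169


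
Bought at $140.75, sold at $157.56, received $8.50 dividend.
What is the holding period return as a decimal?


Formula: HPR = (P1 - P0 + D) / P0
Gain: $157.56 - $140.75 + $8.50 = $25.31
HPR = $25.31 / $140.75 = 0.1798

0.1798


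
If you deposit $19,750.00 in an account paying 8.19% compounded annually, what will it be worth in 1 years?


Formula: FV = P * (1 + r)^n
Substituting: FV = $19,750.00 * (1 + 0.0819)^1
Growth factor: (1.0819)^1 = 1.0819
FV = $19,750.00 * 1.0819 = $21,367.53

$21,367.53


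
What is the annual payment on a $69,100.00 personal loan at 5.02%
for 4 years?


Formula: PMT = PV * r / (1 - (1+r)^(-n))
Denominator: 1 - (1 + 0.0502)^(-4) = 0.177924
Numerator: $69,100.00 * 0.0502 = 3468.82
PMT = 3468.82 / 0.177924 = $19,496.07

$19,496.07


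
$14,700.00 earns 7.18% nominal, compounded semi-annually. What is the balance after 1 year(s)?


Formula: FV = P * (1 + r/m)^(m*t)
Period rate: r/m = 0.0718 / 2 = 0.0359
Total periods: m*t = 2 * 1 = 2
Growth factor: (1 + 0.0359)^2 = 1.073089
FV = $14,700.00 * 1.073089 = $15,774.41

$15,774.41


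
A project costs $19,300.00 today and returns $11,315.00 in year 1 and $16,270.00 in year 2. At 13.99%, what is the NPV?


Formula: NPV = C0 + C1/(1+r) + C2/(1+r)^2
Discount C1: $11,315.00 / (1 + 0.1399) = $9,926.31
Discount C2: $16,270.00 / (1 + 0.1399)^2 = $12,521.43
NPV = -$19,300.00 + $9,926.31 + $12,521.43 = $3,147.74

$3,147.74


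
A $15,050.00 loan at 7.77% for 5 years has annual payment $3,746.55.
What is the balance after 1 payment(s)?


Formula: Balance = PV*(1+r)^k - PMT*((1+r)^k - 1)/r
Growth: (1 + 0.0777)^1 = 1.0777
Accumulated factor: ((1+r)^k - 1)/r = 1.0
Balance = $15,050.00 * 1.0777 - $3,746.55 * 1.0
Balance = $12,472.84

$12,472.84


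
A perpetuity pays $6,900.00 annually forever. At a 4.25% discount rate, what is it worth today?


Formula: PV = C / r
Substituting: PV = $6,900.00 / 0.0425
PV = $162,352.94

$162,352.94


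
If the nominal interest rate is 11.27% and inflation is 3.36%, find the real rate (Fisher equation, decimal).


Formula: (1 + r_real) = (1 + r_nom) / (1 + inflation)
Substituting: (1 + r_real) = 1.1127 / 1.0336
(1 + r_real) = 1.076529
r_real = 1.076529 - 1 = 0.076529

0.076529


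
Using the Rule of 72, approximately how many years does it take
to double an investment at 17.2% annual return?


Formula: Years ≈ 72 / r
Substituting: Years ≈ 72 / 17.2
Years ≈ 4.2

4.2 years


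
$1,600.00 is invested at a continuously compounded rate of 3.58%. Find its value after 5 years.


Formula: FV = P * e^(r*t)
Exponent: r*t = 0.0358 * 5 = 0.179
e^(0.179) = 1.196021
FV = $1,600.00 * 1.196021 = $1,913.63

$1,913.63


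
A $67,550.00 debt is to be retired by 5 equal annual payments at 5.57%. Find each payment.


Formula: PMT = PV * r / (1 - (1+r)^(-n))
Denominator: 1 - (1 + 0.0557)^(-5) = 0.237399
Numerator: $67,550.00 * 0.0557 = 3762.535
PMT = 3762.535 / 0.237399 = $15,849.00

$15,849.00


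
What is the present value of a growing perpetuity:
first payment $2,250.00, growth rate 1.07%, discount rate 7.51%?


Formula: PV = C / (r - g)
Spread: r - g = 0.0751 - 0.0107 = 0.0644
Substituting: PV = $2,250.00 / 0.0644
PV = $34,937.89

$34,937.89


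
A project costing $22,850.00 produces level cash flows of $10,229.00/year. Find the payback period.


Formula: Payback = investment / annual cash flow
Substituting: Payback = $22,850.00 / $10,229.00
Payback = 2.2338 years

2.2338 years


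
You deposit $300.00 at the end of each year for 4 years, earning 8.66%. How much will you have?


Formula: FV = PMT * ((1+r)^n - 1) / r
Growth factor: (1 + 0.0866)^4 = 1.394051
Numerator: 1.394051 - 1 = 0.394051
FV = $300.00 * 0.394051 / 0.0866 = $1,365.07

$1,365.07


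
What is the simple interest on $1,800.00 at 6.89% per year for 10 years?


Formula: I = P * r * t
Substituting: I = $1,800.00 * 0.0689 * 10
Step: I = $1,800.00 * 0.689
I = $1,240.20

$1,240.20


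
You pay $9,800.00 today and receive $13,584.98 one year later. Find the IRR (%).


Formula: IRR = C1/C0 - 1
Substituting: IRR = $13,584.98 / $9,800.00 - 1
Ratio: 1.386222 - 1 = 0.386222
IRR = 38.6222%

38.6222%


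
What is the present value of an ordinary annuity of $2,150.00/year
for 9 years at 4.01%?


Formula: PV = PMT * (1 - (1+r)^(-n)) / r
Discount factor: (1 + 0.0401)^(-9) = 0.701979
Bracket: 1 - 0.701979 = 0.298021
PV = $2,150.00 * 0.298021 / 0.0401 = $15,978.68

$15,978.68


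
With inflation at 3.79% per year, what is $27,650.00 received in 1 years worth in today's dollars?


Formula: Real value = nominal / (1 + inflation)^years
Price level: (1 + 0.0379)^1 = 1.0379
Real value = $27,650.00 / 1.0379 = $26,640.33

$26,640.33


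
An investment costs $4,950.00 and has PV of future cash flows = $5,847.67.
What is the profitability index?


Formula: PI = PV(cash flows) / initial investment
Substituting: PI = $5,847.67 / $4,950.00
PI = 1.1813

1.1813


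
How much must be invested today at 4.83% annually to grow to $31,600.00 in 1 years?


Formula: PV = FV / (1 + r)^n
Substituting: PV = $31,600.00 / (1 + 0.0483)^1
Discount factor: (1.0483)^1 = 1.0483
PV = $31,600.00 / 1.0483 = $30,144.04

$30,144.04


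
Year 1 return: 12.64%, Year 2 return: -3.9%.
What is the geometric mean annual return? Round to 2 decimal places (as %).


Formula: Geometric mean = ((1+r1)*(1+r2))^(1/2) - 1
Product: (1 + 0.1264) * (1 + -0.039) = 1.1264 * 0.961 = 1.08247
Square root: 1.08247^0.5 = 1.040418
Geometric mean = 1.040418 - 1 = 0.040418
As percentage: 4.04%

4.04%


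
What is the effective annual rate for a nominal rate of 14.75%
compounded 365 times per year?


Formula: EAR = (1 + r/m)^m - 1
Period rate: r/m = 0.1475 / 365 = 0.000404
Compounding: (1 + 0.000404)^365 = 1.158899
EAR = 1.158899 - 1 = 0.158899

0.158899


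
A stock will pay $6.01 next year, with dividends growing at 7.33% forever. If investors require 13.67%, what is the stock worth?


Formula: P = D1 / (r - g)
Spread: r - g = 0.1367 - 0.0733 = 0.0634
Substituting: P = $6.01 / 0.0634
P = $94.79

$94.79


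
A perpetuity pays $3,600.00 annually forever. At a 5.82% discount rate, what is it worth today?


Formula: PV = C / r
Substituting: PV = $3,600.00 / 0.0582
PV = $61,855.67

$61,855.67
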